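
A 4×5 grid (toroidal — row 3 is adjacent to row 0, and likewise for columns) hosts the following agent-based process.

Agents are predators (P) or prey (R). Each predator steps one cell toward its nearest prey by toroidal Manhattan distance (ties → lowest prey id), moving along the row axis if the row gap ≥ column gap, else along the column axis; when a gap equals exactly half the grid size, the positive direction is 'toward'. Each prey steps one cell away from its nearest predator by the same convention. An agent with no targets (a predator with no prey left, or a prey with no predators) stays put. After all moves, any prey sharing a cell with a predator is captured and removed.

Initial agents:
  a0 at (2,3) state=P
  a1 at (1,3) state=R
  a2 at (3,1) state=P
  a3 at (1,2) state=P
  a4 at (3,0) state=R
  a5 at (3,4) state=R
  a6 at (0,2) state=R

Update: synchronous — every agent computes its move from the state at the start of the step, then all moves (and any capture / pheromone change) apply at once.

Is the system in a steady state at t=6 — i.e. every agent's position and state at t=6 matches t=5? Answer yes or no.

t=1: a0@(1,3):P a1@(0,3):R a2@(3,0):P a3@(1,3):P a4@(3,4):R a5@(0,4):R a6@(3,2):R
t=2: a0@(0,3):P a1@(3,3):R a2@(3,4):P a3@(0,3):P a4@(3,3):R a6@(3,3):R
t=3: a0@(3,3):P a1@(2,3):R a2@(3,3):P a3@(3,3):P a4@(2,3):R a6@(2,3):R
t=4: a0@(2,3):P a1@(1,3):R a2@(2,3):P a3@(2,3):P a4@(1,3):R a6@(1,3):R
t=5: a0@(1,3):P a1@(0,3):R a2@(1,3):P a3@(1,3):P a4@(0,3):R a6@(0,3):R
t=6: a0@(0,3):P a1@(3,3):R a2@(0,3):P a3@(0,3):P a4@(3,3):R a6@(3,3):R

no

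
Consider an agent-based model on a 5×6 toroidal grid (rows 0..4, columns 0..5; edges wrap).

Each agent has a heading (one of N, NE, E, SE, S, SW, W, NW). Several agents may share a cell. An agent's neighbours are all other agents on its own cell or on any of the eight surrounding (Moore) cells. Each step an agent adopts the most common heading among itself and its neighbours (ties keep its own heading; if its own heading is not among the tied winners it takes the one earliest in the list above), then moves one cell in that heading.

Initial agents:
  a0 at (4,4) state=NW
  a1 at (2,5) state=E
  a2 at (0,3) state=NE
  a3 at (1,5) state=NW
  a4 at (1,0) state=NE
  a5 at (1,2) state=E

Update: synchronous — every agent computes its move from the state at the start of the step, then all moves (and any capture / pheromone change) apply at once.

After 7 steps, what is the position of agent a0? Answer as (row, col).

t=1: a0@(3,3):NW a1@(2,0):E a2@(4,4):NE a3@(0,4):NW a4@(0,1):NE a5@(1,3):E
t=2: a0@(2,2):NW a1@(2,1):E a2@(3,3):NW a3@(4,3):NW a4@(4,2):NE a5@(1,4):E
t=3: a0@(1,1):NW a1@(2,2):E a2@(2,2):NW a3@(3,2):NW a4@(3,1):NW a5@(1,5):E
t=4: a0@(0,0):NW a1@(1,1):NW a2@(1,1):NW a3@(2,1):NW a4@(2,0):NW a5@(1,0):E
t=5: a0@(4,5):NW a1@(0,0):NW a2@(0,0):NW a3@(1,0):NW a4@(1,5):NW a5@(0,5):NW
t=6: a0@(3,4):NW a1@(4,5):NW a2@(4,5):NW a3@(0,5):NW a4@(0,4):NW a5@(4,4):NW
t=7: a0@(2,3):NW a1@(3,4):NW a2@(3,4):NW a3@(4,4):NW a4@(4,3):NW a5@(3,3):NW

(2, 3)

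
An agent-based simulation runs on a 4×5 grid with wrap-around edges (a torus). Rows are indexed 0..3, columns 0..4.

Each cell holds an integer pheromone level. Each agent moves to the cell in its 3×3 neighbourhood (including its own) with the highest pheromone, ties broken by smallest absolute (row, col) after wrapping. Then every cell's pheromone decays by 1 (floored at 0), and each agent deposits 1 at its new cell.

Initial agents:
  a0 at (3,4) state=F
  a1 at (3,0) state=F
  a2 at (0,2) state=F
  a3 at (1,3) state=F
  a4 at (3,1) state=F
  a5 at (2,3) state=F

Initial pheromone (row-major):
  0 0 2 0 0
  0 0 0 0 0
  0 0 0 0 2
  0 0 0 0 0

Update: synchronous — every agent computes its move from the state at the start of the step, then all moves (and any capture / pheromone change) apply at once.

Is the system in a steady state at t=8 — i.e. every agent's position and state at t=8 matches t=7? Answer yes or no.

yes

t=1: a0@(2,4) a1@(2,4) a2@(0,2) a3@(0,2) a4@(0,2) a5@(2,4) | pheromone: 0 0 4 0 0 / 0 0 0 0 0 / 0 0 0 0 4 / 0 0 0 0 0
t=2: a0@(2,4) a1@(2,4) a2@(0,2) a3@(0,2) a4@(0,2) a5@(2,4) | pheromone: 0 0 6 0 0 / 0 0 0 0 0 / 0 0 0 0 6 / 0 0 0 0 0
t=3: a0@(2,4) a1@(2,4) a2@(0,2) a3@(0,2) a4@(0,2) a5@(2,4) | pheromone: 0 0 8 0 0 / 0 0 0 0 0 / 0 0 0 0 8 / 0 0 0 0 0
t=4: a0@(2,4) a1@(2,4) a2@(0,2) a3@(0,2) a4@(0,2) a5@(2,4) | pheromone: 0 0 10 0 0 / 0 0 0 0 0 / 0 0 0 0 10 / 0 0 0 0 0
t=5: a0@(2,4) a1@(2,4) a2@(0,2) a3@(0,2) a4@(0,2) a5@(2,4) | pheromone: 0 0 12 0 0 / 0 0 0 0 0 / 0 0 0 0 12 / 0 0 0 0 0
t=6: a0@(2,4) a1@(2,4) a2@(0,2) a3@(0,2) a4@(0,2) a5@(2,4) | pheromone: 0 0 14 0 0 / 0 0 0 0 0 / 0 0 0 0 14 / 0 0 0 0 0
t=7: a0@(2,4) a1@(2,4) a2@(0,2) a3@(0,2) a4@(0,2) a5@(2,4) | pheromone: 0 0 16 0 0 / 0 0 0 0 0 / 0 0 0 0 16 / 0 0 0 0 0
t=8: a0@(2,4) a1@(2,4) a2@(0,2) a3@(0,2) a4@(0,2) a5@(2,4) | pheromone: 0 0 18 0 0 / 0 0 0 0 0 / 0 0 0 0 18 / 0 0 0 0 0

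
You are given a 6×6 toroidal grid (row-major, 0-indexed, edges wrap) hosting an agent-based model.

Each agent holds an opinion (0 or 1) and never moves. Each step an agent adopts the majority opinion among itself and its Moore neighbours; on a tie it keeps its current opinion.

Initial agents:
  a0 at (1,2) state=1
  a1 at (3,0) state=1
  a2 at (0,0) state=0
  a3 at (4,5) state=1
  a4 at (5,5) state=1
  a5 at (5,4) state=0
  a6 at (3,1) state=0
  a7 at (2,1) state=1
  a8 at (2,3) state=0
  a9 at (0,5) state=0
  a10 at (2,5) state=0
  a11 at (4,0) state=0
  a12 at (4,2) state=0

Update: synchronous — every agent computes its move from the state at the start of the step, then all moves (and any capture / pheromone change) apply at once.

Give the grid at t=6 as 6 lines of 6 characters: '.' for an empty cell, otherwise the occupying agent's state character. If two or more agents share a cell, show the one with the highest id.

0....0
..1...
.1.0.0
11....
1.0..1
....00

t=1: a0@(1,2):1 a1@(3,0):1 a2@(0,0):0 a3@(4,5):1 a4@(5,5):0 a5@(5,4):0 a6@(3,1):0 a7@(2,1):1 a8@(2,3):0 a9@(0,5):0 a10@(2,5):0 a11@(4,0):1 a12@(4,2):0
t=2: a0@(1,2):1 a1@(3,0):1 a2@(0,0):0 a3@(4,5):1 a4@(5,5):0 a5@(5,4):0 a6@(3,1):1 a7@(2,1):1 a8@(2,3):0 a9@(0,5):0 a10@(2,5):0 a11@(4,0):1 a12@(4,2):0
t=3: (unchanged — steady state)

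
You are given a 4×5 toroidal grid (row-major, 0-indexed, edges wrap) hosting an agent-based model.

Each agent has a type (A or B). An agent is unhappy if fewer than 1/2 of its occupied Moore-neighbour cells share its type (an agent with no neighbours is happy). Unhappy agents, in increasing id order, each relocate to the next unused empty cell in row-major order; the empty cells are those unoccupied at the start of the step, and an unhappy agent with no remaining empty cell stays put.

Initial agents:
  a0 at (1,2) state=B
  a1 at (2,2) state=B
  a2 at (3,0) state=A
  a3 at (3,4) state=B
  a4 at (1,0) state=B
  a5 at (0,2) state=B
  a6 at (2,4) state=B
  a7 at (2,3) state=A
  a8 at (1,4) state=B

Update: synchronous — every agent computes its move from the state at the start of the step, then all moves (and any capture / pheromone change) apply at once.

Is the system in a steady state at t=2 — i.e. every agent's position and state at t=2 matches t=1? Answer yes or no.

t=1: a0@(1,2):B a1@(2,2):B a2@(0,0):A a3@(0,1):B a4@(1,0):B a5@(0,2):B a6@(2,4):B a7@(0,3):A a8@(1,4):B
t=2: a0@(1,2):B a1@(2,2):B a2@(0,4):A a3@(0,1):B a4@(1,0):B a5@(0,2):B a6@(2,4):B a7@(1,1):A a8@(1,4):B

no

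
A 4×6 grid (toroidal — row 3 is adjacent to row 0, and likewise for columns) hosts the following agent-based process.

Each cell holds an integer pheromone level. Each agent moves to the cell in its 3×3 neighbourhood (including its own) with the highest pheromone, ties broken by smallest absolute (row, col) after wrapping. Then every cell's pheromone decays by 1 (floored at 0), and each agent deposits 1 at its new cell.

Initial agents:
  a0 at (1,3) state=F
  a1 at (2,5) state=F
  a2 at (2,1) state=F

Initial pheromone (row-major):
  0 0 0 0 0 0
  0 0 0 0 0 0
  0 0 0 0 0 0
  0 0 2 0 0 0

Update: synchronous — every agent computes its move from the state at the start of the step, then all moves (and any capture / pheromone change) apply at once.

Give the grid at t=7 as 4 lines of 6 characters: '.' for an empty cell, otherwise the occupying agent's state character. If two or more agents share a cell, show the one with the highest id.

t=1: a0@(0,2) a1@(1,0) a2@(3,2) | pheromone: 0 0 1 0 0 0 / 1 0 0 0 0 0 / 0 0 0 0 0 0 / 0 0 2 0 0 0
t=2: a0@(3,2) a1@(1,0) a2@(3,2) | pheromone: 0 0 0 0 0 0 / 1 0 0 0 0 0 / 0 0 0 0 0 0 / 0 0 3 0 0 0
t=3: a0@(3,2) a1@(1,0) a2@(3,2) | pheromone: 0 0 0 0 0 0 / 1 0 0 0 0 0 / 0 0 0 0 0 0 / 0 0 4 0 0 0
t=4: a0@(3,2) a1@(1,0) a2@(3,2) | pheromone: 0 0 0 0 0 0 / 1 0 0 0 0 0 / 0 0 0 0 0 0 / 0 0 5 0 0 0
t=5: a0@(3,2) a1@(1,0) a2@(3,2) | pheromone: 0 0 0 0 0 0 / 1 0 0 0 0 0 / 0 0 0 0 0 0 / 0 0 6 0 0 0
t=6: a0@(3,2) a1@(1,0) a2@(3,2) | pheromone: 0 0 0 0 0 0 / 1 0 0 0 0 0 / 0 0 0 0 0 0 / 0 0 7 0 0 0
t=7: a0@(3,2) a1@(1,0) a2@(3,2) | pheromone: 0 0 0 0 0 0 / 1 0 0 0 0 0 / 0 0 0 0 0 0 / 0 0 8 0 0 0

......
F.....
......
..F...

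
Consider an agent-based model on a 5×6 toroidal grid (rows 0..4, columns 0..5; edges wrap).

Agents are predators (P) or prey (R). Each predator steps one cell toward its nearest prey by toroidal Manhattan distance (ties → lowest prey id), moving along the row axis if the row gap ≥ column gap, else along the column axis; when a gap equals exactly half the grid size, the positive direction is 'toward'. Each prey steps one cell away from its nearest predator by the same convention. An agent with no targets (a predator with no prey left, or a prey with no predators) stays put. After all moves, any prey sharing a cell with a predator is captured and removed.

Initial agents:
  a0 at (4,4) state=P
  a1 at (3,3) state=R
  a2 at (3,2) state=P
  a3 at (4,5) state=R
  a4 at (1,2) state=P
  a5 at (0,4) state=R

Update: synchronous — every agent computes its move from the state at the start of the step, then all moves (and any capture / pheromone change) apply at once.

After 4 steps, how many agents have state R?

3

t=1: a0@(4,5):P a1@(3,4):R a2@(3,3):P a3@(4,0):R a4@(2,2):P a5@(1,4):R
t=2: a0@(4,0):P a1@(3,5):R a2@(3,4):P a3@(4,1):R a4@(2,3):P a5@(2,4):R
t=3: a0@(4,1):P a1@(3,0):R a2@(3,5):P a3@(4,2):R a4@(2,4):P a5@(1,4):R
t=4: a0@(4,2):P a1@(3,1):R a2@(3,0):P a3@(4,3):R a4@(1,4):P a5@(0,4):R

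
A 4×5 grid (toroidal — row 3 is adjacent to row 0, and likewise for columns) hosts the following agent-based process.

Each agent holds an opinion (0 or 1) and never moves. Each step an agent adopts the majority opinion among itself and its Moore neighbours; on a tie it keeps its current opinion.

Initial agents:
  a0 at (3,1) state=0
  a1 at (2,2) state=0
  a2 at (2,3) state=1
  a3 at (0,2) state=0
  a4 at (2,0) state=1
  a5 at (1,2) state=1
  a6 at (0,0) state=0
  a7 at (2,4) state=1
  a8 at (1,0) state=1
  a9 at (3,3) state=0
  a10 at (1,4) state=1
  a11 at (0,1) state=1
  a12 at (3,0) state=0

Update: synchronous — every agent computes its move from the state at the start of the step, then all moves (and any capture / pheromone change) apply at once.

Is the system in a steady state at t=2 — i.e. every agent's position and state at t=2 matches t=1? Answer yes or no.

t=1: a0@(3,1):0 a1@(2,2):0 a2@(2,3):1 a3@(0,2):0 a4@(2,0):1 a5@(1,2):1 a6@(0,0):0 a7@(2,4):1 a8@(1,0):1 a9@(3,3):0 a10@(1,4):1 a11@(0,1):0 a12@(3,0):0
t=2: a0@(3,1):0 a1@(2,2):0 a2@(2,3):1 a3@(0,2):0 a4@(2,0):1 a5@(1,2):0 a6@(0,0):0 a7@(2,4):1 a8@(1,0):1 a9@(3,3):0 a10@(1,4):1 a11@(0,1):0 a12@(3,0):0

no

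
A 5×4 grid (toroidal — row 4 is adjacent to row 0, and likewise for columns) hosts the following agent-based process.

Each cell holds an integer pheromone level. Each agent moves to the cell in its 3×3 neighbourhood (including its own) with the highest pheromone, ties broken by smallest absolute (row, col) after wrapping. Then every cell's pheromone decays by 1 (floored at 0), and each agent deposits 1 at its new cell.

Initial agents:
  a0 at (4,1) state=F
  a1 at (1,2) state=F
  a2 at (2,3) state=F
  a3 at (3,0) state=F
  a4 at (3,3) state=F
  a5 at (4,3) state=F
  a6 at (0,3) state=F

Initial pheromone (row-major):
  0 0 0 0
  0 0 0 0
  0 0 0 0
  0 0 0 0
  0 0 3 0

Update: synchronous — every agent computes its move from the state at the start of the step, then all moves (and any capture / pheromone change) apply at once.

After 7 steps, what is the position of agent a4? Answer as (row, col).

(4, 2)

t=1: a0@(4,2) a1@(0,1) a2@(1,0) a3@(2,0) a4@(4,2) a5@(4,2) a6@(4,2) | pheromone: 0 1 0 0 / 1 0 0 0 / 1 0 0 0 / 0 0 0 0 / 0 0 6 0
t=2: a0@(4,2) a1@(4,2) a2@(0,1) a3@(1,0) a4@(4,2) a5@(4,2) a6@(4,2) | pheromone: 0 1 0 0 / 1 0 0 0 / 0 0 0 0 / 0 0 0 0 / 0 0 10 0
t=3: a0@(4,2) a1@(4,2) a2@(4,2) a3@(0,1) a4@(4,2) a5@(4,2) a6@(4,2) | pheromone: 0 1 0 0 / 0 0 0 0 / 0 0 0 0 / 0 0 0 0 / 0 0 15 0
t=4: a0@(4,2) a1@(4,2) a2@(4,2) a3@(4,2) a4@(4,2) a5@(4,2) a6@(4,2) | pheromone: 0 0 0 0 / 0 0 0 0 / 0 0 0 0 / 0 0 0 0 / 0 0 21 0
t=5: a0@(4,2) a1@(4,2) a2@(4,2) a3@(4,2) a4@(4,2) a5@(4,2) a6@(4,2) | pheromone: 0 0 0 0 / 0 0 0 0 / 0 0 0 0 / 0 0 0 0 / 0 0 27 0
t=6: a0@(4,2) a1@(4,2) a2@(4,2) a3@(4,2) a4@(4,2) a5@(4,2) a6@(4,2) | pheromone: 0 0 0 0 / 0 0 0 0 / 0 0 0 0 / 0 0 0 0 / 0 0 33 0
t=7: a0@(4,2) a1@(4,2) a2@(4,2) a3@(4,2) a4@(4,2) a5@(4,2) a6@(4,2) | pheromone: 0 0 0 0 / 0 0 0 0 / 0 0 0 0 / 0 0 0 0 / 0 0 39 0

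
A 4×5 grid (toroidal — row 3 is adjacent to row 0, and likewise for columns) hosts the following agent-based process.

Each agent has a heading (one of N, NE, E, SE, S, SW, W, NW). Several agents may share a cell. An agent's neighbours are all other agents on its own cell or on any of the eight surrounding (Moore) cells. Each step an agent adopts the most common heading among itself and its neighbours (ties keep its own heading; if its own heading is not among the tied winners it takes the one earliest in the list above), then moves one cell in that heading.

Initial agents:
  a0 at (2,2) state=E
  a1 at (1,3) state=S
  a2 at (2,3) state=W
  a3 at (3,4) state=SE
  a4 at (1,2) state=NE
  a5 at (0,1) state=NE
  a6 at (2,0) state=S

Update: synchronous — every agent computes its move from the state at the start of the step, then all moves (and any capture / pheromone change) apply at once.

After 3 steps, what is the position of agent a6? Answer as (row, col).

t=1: a0@(2,3):E a1@(2,3):S a2@(2,2):W a3@(0,0):SE a4@(0,3):NE a5@(3,2):NE a6@(3,0):S
t=2: a0@(2,4):E a1@(3,3):S a2@(2,1):W a3@(1,1):SE a4@(3,4):NE a5@(2,3):NE a6@(0,0):S
t=3: a0@(1,0):NE a1@(2,4):NE a2@(2,0):W a3@(2,2):SE a4@(2,0):NE a5@(1,4):NE a6@(1,0):S

(1, 0)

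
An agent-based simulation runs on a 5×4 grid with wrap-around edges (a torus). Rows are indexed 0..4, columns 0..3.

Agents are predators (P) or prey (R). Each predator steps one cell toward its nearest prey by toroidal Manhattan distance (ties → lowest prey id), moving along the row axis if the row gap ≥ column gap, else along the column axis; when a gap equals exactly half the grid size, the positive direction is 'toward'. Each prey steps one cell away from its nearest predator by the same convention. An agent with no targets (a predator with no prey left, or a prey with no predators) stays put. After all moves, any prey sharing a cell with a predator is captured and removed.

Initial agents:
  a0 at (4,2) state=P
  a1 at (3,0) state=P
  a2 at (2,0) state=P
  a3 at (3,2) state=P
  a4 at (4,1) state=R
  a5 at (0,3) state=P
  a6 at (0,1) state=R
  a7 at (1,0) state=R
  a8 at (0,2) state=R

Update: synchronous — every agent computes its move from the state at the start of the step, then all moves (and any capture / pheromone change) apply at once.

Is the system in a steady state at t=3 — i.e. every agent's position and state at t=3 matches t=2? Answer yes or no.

no

t=1: a0@(4,1):P a1@(4,0):P a2@(1,0):P a3@(4,2):P a5@(0,2):P a6@(1,1):R a7@(0,0):R a8@(1,2):R
t=2: a0@(0,1):P a1@(0,0):P a2@(1,1):P a3@(0,2):P a5@(1,2):P a7@(1,0):R a8@(2,2):R
t=3: a0@(1,1):P a1@(1,0):P a2@(1,0):P a3@(1,2):P a5@(2,2):P a7@(2,0):R a8@(3,2):R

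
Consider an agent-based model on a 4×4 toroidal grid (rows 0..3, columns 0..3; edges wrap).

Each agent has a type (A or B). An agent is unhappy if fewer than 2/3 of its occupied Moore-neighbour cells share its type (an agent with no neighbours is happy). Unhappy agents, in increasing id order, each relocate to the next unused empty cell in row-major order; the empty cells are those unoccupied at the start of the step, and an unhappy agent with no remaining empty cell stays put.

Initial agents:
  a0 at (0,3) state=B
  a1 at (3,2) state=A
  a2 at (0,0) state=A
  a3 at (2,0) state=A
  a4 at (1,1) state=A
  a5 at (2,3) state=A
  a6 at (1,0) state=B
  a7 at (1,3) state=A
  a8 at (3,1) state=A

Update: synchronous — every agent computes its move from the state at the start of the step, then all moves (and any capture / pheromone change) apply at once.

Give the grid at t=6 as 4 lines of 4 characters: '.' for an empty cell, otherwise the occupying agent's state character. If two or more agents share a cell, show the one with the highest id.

B.AB
..A.
AA.A
.AA.

t=1: a0@(0,1):B a1@(3,2):A a2@(0,2):A a3@(2,0):A a4@(1,1):A a5@(2,3):A a6@(1,2):B a7@(2,1):A a8@(3,1):A
t=2: a0@(0,0):B a1@(3,2):A a2@(0,3):A a3@(2,0):A a4@(1,0):A a5@(2,3):A a6@(1,3):B a7@(2,1):A a8@(3,1):A
t=3: a0@(0,1):B a1@(3,2):A a2@(0,2):A a3@(2,0):A a4@(1,0):A a5@(2,3):A a6@(1,1):B a7@(2,1):A a8@(3,1):A
t=4: a0@(0,0):B a1@(3,2):A a2@(0,3):A a3@(2,0):A a4@(1,2):A a5@(2,3):A a6@(1,3):B a7@(2,1):A a8@(3,1):A
t=5: a0@(0,1):B a1@(3,2):A a2@(0,2):A a3@(2,0):A a4@(1,2):A a5@(2,3):A a6@(1,0):B a7@(2,1):A a8@(3,1):A
t=6: a0@(0,0):B a1@(3,2):A a2@(0,2):A a3@(2,0):A a4@(1,2):A a5@(2,3):A a6@(0,3):B a7@(2,1):A a8@(3,1):A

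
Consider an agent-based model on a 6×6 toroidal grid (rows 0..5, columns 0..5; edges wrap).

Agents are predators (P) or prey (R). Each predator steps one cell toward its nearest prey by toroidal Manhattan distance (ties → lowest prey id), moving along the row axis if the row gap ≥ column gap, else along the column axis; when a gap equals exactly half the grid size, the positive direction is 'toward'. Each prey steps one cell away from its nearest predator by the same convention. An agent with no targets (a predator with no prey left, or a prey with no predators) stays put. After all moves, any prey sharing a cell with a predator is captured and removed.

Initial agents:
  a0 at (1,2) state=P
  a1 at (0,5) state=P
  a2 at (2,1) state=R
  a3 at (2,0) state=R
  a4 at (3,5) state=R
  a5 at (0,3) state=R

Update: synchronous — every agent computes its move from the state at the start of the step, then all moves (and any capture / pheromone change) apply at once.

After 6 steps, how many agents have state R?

t=1: a0@(2,2):P a1@(0,4):P a2@(3,1):R a3@(2,5):R a4@(2,5):R a5@(5,3):R
t=2: a0@(3,2):P a1@(5,4):P a2@(4,1):R a3@(2,4):R a4@(2,4):R a5@(4,3):R
t=3: a0@(4,2):P a1@(4,4):P a2@(5,1):R a3@(2,5):R a4@(2,5):R a5@(5,3):R
t=4: a0@(5,2):P a1@(5,4):P a2@(0,1):R a3@(1,5):R a4@(1,5):R a5@(0,3):R
t=5: a0@(0,2):P a1@(0,4):P a2@(1,1):R a3@(2,5):R a4@(2,5):R a5@(1,3):R
t=6: a0@(1,2):P a1@(1,4):P a2@(2,1):R a3@(3,5):R a4@(3,5):R a5@(2,3):R

4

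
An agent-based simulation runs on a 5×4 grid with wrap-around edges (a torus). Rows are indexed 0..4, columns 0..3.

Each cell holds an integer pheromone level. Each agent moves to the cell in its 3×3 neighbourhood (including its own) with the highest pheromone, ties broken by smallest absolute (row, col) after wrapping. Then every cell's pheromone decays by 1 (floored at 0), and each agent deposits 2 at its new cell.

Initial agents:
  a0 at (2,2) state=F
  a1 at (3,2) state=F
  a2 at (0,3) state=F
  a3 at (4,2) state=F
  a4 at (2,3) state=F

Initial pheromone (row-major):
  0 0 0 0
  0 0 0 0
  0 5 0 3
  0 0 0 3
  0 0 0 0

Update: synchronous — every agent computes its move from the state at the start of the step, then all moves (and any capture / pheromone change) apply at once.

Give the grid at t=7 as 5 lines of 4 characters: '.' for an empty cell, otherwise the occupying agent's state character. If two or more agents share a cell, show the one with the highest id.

t=1: a0@(2,1) a1@(2,1) a2@(0,0) a3@(3,3) a4@(2,3) | pheromone: 2 0 0 0 / 0 0 0 0 / 0 8 0 4 / 0 0 0 4 / 0 0 0 0
t=2: a0@(2,1) a1@(2,1) a2@(0,0) a3@(2,3) a4@(2,3) | pheromone: 3 0 0 0 / 0 0 0 0 / 0 11 0 7 / 0 0 0 3 / 0 0 0 0
t=3: a0@(2,1) a1@(2,1) a2@(0,0) a3@(2,3) a4@(2,3) | pheromone: 4 0 0 0 / 0 0 0 0 / 0 14 0 10 / 0 0 0 2 / 0 0 0 0
t=4: a0@(2,1) a1@(2,1) a2@(0,0) a3@(2,3) a4@(2,3) | pheromone: 5 0 0 0 / 0 0 0 0 / 0 17 0 13 / 0 0 0 1 / 0 0 0 0
t=5: a0@(2,1) a1@(2,1) a2@(0,0) a3@(2,3) a4@(2,3) | pheromone: 6 0 0 0 / 0 0 0 0 / 0 20 0 16 / 0 0 0 0 / 0 0 0 0
t=6: a0@(2,1) a1@(2,1) a2@(0,0) a3@(2,3) a4@(2,3) | pheromone: 7 0 0 0 / 0 0 0 0 / 0 23 0 19 / 0 0 0 0 / 0 0 0 0
t=7: a0@(2,1) a1@(2,1) a2@(0,0) a3@(2,3) a4@(2,3) | pheromone: 8 0 0 0 / 0 0 0 0 / 0 26 0 22 / 0 0 0 0 / 0 0 0 0

F...
....
.F.F
....
....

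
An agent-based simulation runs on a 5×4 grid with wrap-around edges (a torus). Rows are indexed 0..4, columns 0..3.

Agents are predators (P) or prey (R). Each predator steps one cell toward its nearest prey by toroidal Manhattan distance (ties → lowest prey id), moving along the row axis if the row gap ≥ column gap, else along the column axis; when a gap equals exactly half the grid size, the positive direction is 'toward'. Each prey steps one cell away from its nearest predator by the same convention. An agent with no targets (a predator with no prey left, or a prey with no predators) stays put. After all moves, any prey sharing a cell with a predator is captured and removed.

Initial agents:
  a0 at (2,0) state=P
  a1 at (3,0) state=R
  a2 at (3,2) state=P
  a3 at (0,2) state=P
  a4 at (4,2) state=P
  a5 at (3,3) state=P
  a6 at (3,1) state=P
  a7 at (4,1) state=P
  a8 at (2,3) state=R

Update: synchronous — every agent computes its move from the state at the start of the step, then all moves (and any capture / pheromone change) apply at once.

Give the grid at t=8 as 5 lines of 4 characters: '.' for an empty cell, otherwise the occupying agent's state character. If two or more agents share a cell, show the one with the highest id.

t=1: a0@(3,0):P a1@(4,0):R a2@(3,3):P a3@(1,2):P a4@(4,3):P a5@(3,0):P a6@(3,0):P a7@(3,1):P a8@(2,2):R
t=2: a0@(4,0):P a1@(0,0):R a2@(4,3):P a3@(2,2):P a4@(4,0):P a5@(4,0):P a6@(4,0):P a7@(4,1):P a8@(3,2):R
t=3: a0@(0,0):P a1@(1,0):R a2@(0,3):P a3@(3,2):P a4@(0,0):P a5@(0,0):P a6@(0,0):P a7@(0,1):P a8@(4,2):R
t=4: a0@(1,0):P a1@(2,0):R a2@(1,3):P a3@(4,2):P a4@(1,0):P a5@(1,0):P a6@(1,0):P a7@(1,1):P a8@(0,2):R
t=5: a0@(2,0):P a1@(3,0):R a2@(2,3):P a3@(0,2):P a4@(2,0):P a5@(2,0):P a6@(2,0):P a7@(2,1):P a8@(1,2):R
t=6: a0@(3,0):P a1@(4,0):R a2@(3,3):P a3@(1,2):P a4@(3,0):P a5@(3,0):P a6@(3,0):P a7@(3,1):P a8@(2,2):R
t=7: a0@(4,0):P a1@(0,0):R a2@(4,3):P a3@(2,2):P a4@(4,0):P a5@(4,0):P a6@(4,0):P a7@(4,1):P a8@(3,2):R
t=8: a0@(0,0):P a1@(1,0):R a2@(0,3):P a3@(3,2):P a4@(0,0):P a5@(0,0):P a6@(0,0):P a7@(0,1):P a8@(4,2):R

PP.P
R...
....
..P.
..R.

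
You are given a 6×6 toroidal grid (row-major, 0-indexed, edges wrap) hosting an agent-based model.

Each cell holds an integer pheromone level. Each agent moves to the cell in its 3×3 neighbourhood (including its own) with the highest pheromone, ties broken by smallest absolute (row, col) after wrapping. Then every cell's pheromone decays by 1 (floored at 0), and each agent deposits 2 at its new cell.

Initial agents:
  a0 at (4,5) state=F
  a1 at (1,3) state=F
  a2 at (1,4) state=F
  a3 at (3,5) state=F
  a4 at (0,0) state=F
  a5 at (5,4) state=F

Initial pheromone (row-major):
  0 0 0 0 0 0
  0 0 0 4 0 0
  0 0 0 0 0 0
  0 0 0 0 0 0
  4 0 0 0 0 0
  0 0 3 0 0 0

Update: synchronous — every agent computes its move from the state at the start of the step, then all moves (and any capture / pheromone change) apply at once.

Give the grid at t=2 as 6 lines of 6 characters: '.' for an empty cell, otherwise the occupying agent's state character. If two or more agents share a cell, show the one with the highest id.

t=1: a0@(4,0) a1@(1,3) a2@(1,3) a3@(4,0) a4@(0,0) a5@(0,3) | pheromone: 2 0 0 2 0 0 / 0 0 0 7 0 0 / 0 0 0 0 0 0 / 0 0 0 0 0 0 / 7 0 0 0 0 0 / 0 0 2 0 0 0
t=2: a0@(4,0) a1@(1,3) a2@(1,3) a3@(4,0) a4@(0,0) a5@(1,3) | pheromone: 3 0 0 1 0 0 / 0 0 0 12 0 0 / 0 0 0 0 0 0 / 0 0 0 0 0 0 / 10 0 0 0 0 0 / 0 0 1 0 0 0

F.....
...F..
......
......
F.....
......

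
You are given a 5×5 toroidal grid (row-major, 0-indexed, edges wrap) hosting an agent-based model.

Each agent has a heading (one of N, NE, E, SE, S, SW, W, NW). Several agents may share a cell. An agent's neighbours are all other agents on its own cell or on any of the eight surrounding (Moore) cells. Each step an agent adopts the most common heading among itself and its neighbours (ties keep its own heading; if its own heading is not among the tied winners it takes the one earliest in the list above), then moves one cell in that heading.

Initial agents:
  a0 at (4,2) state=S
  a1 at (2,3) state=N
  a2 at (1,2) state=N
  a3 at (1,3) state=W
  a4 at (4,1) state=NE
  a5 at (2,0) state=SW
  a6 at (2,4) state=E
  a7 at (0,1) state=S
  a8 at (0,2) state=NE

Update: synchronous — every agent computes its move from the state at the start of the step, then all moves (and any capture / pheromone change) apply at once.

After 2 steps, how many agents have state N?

4

t=1: a0@(0,2):S a1@(1,3):N a2@(0,2):N a3@(0,3):N a4@(3,2):NE a5@(3,4):SW a6@(2,0):E a7@(1,1):S a8@(4,3):NE
t=2: a0@(4,2):N a1@(0,3):N a2@(4,2):N a3@(4,3):N a4@(2,3):NE a5@(4,3):SW a6@(2,1):E a7@(2,1):S a8@(3,4):NE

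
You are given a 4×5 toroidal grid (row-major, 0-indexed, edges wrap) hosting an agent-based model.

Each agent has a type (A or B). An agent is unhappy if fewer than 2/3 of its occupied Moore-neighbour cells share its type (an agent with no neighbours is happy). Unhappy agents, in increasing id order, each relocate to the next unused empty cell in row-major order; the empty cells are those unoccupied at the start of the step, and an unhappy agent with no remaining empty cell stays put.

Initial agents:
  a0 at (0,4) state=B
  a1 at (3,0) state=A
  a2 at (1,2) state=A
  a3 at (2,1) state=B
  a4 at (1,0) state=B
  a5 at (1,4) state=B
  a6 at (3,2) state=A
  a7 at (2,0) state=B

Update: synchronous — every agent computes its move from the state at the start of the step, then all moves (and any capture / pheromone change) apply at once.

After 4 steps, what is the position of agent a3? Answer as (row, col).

t=1: a0@(0,4):B a1@(0,0):A a2@(0,1):A a3@(0,2):B a4@(1,0):B a5@(1,4):B a6@(0,3):A a7@(2,0):B
t=2: a0@(1,1):B a1@(1,2):A a2@(1,3):A a3@(2,1):B a4@(2,2):B a5@(2,3):B a6@(2,4):A a7@(2,0):B
t=3: a0@(1,1):B a1@(0,0):A a2@(0,1):A a3@(2,1):B a4@(0,2):B a5@(0,3):B a6@(0,4):A a7@(2,0):B
t=4: a0@(1,0):B a1@(0,0):A a2@(1,2):A a3@(2,1):B a4@(0,2):B a5@(1,3):B a6@(1,4):A a7@(2,0):B

(2, 1)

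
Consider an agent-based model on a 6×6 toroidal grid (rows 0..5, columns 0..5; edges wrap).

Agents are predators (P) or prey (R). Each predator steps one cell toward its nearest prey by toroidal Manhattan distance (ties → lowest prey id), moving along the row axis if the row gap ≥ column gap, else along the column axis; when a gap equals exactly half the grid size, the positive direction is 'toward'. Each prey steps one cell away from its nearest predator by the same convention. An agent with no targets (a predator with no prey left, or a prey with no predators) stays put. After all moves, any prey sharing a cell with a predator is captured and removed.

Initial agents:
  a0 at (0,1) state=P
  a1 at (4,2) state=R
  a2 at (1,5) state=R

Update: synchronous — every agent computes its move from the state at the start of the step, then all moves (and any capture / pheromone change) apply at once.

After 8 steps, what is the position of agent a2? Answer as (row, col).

(1, 3)

t=1: a0@(5,1):P a1@(3,2):R a2@(1,4):R
t=2: a0@(4,1):P a1@(2,2):R a2@(1,3):R
t=3: a0@(3,1):P a1@(1,2):R a2@(0,3):R
t=4: a0@(2,1):P a1@(0,2):R a2@(5,3):R
t=5: a0@(1,1):P a1@(5,2):R a2@(4,3):R
t=6: a0@(0,1):P a1@(4,2):R a2@(3,3):R
t=7: a0@(5,1):P a1@(3,2):R a2@(2,3):R
t=8: a0@(4,1):P a1@(2,2):R a2@(1,3):R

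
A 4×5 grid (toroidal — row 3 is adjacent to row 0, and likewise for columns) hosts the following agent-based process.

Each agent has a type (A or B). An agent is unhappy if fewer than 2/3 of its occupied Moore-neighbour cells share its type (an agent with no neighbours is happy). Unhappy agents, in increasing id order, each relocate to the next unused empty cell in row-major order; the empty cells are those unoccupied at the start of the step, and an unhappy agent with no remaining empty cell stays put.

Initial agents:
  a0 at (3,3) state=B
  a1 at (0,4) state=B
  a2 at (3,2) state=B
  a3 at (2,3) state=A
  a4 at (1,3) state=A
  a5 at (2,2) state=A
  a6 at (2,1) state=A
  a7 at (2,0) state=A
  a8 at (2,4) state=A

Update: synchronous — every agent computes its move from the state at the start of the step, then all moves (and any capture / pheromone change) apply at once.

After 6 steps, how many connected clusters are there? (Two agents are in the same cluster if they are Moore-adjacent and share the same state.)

t=1: a0@(0,0):B a1@(0,1):B a2@(0,2):B a3@(0,3):A a4@(1,3):A a5@(1,0):A a6@(2,1):A a7@(2,0):A a8@(2,4):A
t=2: a0@(0,4):B a1@(0,1):B a2@(1,1):B a3@(1,2):A a4@(1,3):A a5@(1,4):A a6@(2,1):A a7@(2,0):A a8@(2,4):A
t=3: a0@(0,0):B a1@(0,2):B a2@(0,3):B a3@(1,0):A a4@(1,3):A a5@(1,4):A a6@(2,1):A a7@(2,0):A a8@(2,4):A
t=4: a0@(0,1):B a1@(0,4):B a2@(1,1):B a3@(1,0):A a4@(1,2):A a5@(1,4):A a6@(2,1):A a7@(2,0):A a8@(2,4):A
t=5: a0@(0,0):B a1@(0,2):B a2@(0,3):B a3@(1,3):A a4@(2,2):A a5@(1,4):A a6@(2,1):A a7@(2,0):A a8@(2,4):A
t=6: a0@(0,1):B a1@(0,4):B a2@(1,0):B a3@(1,1):A a4@(2,2):A a5@(1,2):A a6@(2,1):A a7@(2,0):A a8@(2,4):A

2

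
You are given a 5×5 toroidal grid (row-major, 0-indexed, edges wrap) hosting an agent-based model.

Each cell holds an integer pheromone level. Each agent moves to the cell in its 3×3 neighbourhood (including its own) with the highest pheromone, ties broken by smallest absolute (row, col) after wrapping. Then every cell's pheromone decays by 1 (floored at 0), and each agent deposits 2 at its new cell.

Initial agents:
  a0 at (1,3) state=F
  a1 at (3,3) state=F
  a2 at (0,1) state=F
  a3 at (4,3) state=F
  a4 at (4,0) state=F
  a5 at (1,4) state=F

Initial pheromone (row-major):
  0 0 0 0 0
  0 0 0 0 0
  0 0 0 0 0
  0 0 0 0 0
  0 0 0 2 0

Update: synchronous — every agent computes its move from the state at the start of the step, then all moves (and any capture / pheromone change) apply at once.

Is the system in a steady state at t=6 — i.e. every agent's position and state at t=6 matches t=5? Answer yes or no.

t=1: a0@(0,2) a1@(4,3) a2@(0,0) a3@(4,3) a4@(0,0) a5@(0,0) | pheromone: 6 0 2 0 0 / 0 0 0 0 0 / 0 0 0 0 0 / 0 0 0 0 0 / 0 0 0 5 0
t=2: a0@(4,3) a1@(4,3) a2@(0,0) a3@(4,3) a4@(0,0) a5@(0,0) | pheromone: 11 0 1 0 0 / 0 0 0 0 0 / 0 0 0 0 0 / 0 0 0 0 0 / 0 0 0 10 0
t=3: a0@(4,3) a1@(4,3) a2@(0,0) a3@(4,3) a4@(0,0) a5@(0,0) | pheromone: 16 0 0 0 0 / 0 0 0 0 0 / 0 0 0 0 0 / 0 0 0 0 0 / 0 0 0 15 0
t=4: a0@(4,3) a1@(4,3) a2@(0,0) a3@(4,3) a4@(0,0) a5@(0,0) | pheromone: 21 0 0 0 0 / 0 0 0 0 0 / 0 0 0 0 0 / 0 0 0 0 0 / 0 0 0 20 0
t=5: a0@(4,3) a1@(4,3) a2@(0,0) a3@(4,3) a4@(0,0) a5@(0,0) | pheromone: 26 0 0 0 0 / 0 0 0 0 0 / 0 0 0 0 0 / 0 0 0 0 0 / 0 0 0 25 0
t=6: a0@(4,3) a1@(4,3) a2@(0,0) a3@(4,3) a4@(0,0) a5@(0,0) | pheromone: 31 0 0 0 0 / 0 0 0 0 0 / 0 0 0 0 0 / 0 0 0 0 0 / 0 0 0 30 0

yes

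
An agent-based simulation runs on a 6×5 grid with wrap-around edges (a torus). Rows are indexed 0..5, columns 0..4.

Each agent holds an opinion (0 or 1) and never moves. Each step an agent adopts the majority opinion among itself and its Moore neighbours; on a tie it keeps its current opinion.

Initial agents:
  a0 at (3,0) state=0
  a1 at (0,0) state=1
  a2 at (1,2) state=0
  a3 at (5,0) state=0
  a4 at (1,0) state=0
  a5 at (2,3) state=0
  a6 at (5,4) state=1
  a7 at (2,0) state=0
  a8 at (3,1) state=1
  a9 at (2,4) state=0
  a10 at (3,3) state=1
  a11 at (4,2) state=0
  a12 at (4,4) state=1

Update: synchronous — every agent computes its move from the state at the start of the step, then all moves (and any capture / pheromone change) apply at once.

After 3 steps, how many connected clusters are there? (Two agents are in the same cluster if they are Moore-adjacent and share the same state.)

t=1: a0@(3,0):0 a1@(0,0):1 a2@(1,2):0 a3@(5,0):1 a4@(1,0):0 a5@(2,3):0 a6@(5,4):1 a7@(2,0):0 a8@(3,1):0 a9@(2,4):0 a10@(3,3):0 a11@(4,2):1 a12@(4,4):1
t=2: a0@(3,0):0 a1@(0,0):1 a2@(1,2):0 a3@(5,0):1 a4@(1,0):0 a5@(2,3):0 a6@(5,4):1 a7@(2,0):0 a8@(3,1):0 a9@(2,4):0 a10@(3,3):0 a11@(4,2):0 a12@(4,4):1
t=3: (unchanged — steady state)

2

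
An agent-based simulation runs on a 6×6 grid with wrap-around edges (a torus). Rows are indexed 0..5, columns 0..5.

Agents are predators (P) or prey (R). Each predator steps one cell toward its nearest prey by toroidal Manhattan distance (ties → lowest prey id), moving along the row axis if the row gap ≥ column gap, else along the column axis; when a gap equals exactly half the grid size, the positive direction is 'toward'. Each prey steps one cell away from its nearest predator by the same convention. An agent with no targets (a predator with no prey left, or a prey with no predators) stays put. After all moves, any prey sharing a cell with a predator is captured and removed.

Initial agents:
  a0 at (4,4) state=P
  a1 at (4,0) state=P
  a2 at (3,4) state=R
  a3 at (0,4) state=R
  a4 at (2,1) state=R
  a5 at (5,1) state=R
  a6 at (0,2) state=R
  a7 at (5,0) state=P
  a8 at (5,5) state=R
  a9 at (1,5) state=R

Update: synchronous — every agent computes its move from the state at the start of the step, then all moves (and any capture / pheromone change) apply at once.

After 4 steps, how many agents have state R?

6

t=1: a0@(3,4):P a1@(5,0):P a2@(2,4):R a3@(1,4):R a4@(1,1):R a5@(5,2):R a6@(0,3):R a7@(5,1):P a8@(5,4):R a9@(2,5):R
t=2: a0@(2,4):P a1@(5,1):P a2@(1,4):R a3@(0,4):R a4@(2,1):R a5@(5,3):R a6@(0,4):R a7@(5,2):P a8@(0,4):R a9@(1,5):R
t=3: a0@(1,4):P a1@(5,2):P a2@(0,4):R a3@(5,4):R a4@(2,0):R a5@(5,4):R a6@(5,4):R a7@(5,3):P a8@(5,4):R a9@(0,5):R
t=4: a0@(0,4):P a1@(5,3):P a3@(5,5):R a4@(2,1):R a5@(5,5):R a6@(5,5):R a7@(5,4):P a8@(5,5):R a9@(5,5):R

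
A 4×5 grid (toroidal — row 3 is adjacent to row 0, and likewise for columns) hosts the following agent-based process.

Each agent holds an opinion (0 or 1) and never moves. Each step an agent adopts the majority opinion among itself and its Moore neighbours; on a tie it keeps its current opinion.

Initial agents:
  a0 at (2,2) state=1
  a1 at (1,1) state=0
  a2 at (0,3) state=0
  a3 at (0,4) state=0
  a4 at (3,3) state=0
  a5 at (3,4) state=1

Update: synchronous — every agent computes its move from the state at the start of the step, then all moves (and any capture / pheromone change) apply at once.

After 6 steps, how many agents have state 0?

6

t=1: a0@(2,2):0 a1@(1,1):0 a2@(0,3):0 a3@(0,4):0 a4@(3,3):0 a5@(3,4):0
t=2: (unchanged — steady state)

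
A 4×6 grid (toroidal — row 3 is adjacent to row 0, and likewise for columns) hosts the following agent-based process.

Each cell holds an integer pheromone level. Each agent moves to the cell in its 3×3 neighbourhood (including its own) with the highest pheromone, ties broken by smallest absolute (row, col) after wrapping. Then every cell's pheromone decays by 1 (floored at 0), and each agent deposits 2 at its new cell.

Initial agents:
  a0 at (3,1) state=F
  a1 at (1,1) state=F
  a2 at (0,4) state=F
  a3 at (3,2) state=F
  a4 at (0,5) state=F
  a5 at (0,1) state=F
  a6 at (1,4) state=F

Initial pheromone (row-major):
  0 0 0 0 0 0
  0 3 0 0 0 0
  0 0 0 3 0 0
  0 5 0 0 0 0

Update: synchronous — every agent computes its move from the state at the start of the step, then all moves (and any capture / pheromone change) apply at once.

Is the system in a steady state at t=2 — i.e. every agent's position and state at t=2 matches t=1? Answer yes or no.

no

t=1: a0@(3,1) a1@(1,1) a2@(0,3) a3@(3,1) a4@(0,0) a5@(3,1) a6@(2,3) | pheromone: 2 0 0 2 0 0 / 0 4 0 0 0 0 / 0 0 0 4 0 0 / 0 10 0 0 0 0
t=2: a0@(3,1) a1@(1,1) a2@(0,3) a3@(3,1) a4@(3,1) a5@(3,1) a6@(2,3) | pheromone: 1 0 0 3 0 0 / 0 5 0 0 0 0 / 0 0 0 5 0 0 / 0 17 0 0 0 0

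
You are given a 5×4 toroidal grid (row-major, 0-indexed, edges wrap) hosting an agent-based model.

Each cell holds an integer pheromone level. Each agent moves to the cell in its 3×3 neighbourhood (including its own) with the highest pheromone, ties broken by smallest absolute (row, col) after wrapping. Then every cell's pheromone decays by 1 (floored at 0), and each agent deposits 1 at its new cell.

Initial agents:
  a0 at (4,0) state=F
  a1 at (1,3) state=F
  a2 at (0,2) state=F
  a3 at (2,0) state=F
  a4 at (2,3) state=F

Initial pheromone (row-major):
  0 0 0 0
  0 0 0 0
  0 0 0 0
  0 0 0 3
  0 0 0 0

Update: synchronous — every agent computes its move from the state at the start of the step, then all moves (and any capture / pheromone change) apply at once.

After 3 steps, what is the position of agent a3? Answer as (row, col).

t=1: a0@(3,3) a1@(0,0) a2@(0,1) a3@(3,3) a4@(3,3) | pheromone: 1 1 0 0 / 0 0 0 0 / 0 0 0 0 / 0 0 0 5 / 0 0 0 0
t=2: a0@(3,3) a1@(0,0) a2@(0,0) a3@(3,3) a4@(3,3) | pheromone: 2 0 0 0 / 0 0 0 0 / 0 0 0 0 / 0 0 0 7 / 0 0 0 0
t=3: a0@(3,3) a1@(0,0) a2@(0,0) a3@(3,3) a4@(3,3) | pheromone: 3 0 0 0 / 0 0 0 0 / 0 0 0 0 / 0 0 0 9 / 0 0 0 0

(3, 3)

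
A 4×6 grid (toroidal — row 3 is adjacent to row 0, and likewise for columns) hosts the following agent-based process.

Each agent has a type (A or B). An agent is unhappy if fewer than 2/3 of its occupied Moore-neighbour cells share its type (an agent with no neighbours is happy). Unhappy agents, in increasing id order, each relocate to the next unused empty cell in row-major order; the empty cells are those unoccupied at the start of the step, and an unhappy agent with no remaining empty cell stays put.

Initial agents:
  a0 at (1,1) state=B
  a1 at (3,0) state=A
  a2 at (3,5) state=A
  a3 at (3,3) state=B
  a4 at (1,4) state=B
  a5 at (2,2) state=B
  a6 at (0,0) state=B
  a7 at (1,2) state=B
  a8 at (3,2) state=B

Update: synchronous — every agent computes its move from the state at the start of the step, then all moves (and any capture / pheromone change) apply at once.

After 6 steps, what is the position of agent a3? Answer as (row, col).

(3, 3)

t=1: a0@(1,1):B a1@(0,1):A a2@(0,2):A a3@(3,3):B a4@(1,4):B a5@(2,2):B a6@(0,3):B a7@(1,2):B a8@(3,2):B
t=2: a0@(0,0):B a1@(0,4):A a2@(0,5):A a3@(3,3):B a4@(1,4):B a5@(2,2):B a6@(0,3):B a7@(1,0):B a8@(1,3):B
t=3: a0@(0,1):B a1@(0,2):A a2@(1,1):A a3@(3,3):B a4@(1,2):B a5@(2,2):B a6@(0,3):B a7@(1,5):B a8@(1,3):B
t=4: a0@(0,0):B a1@(0,4):A a2@(0,5):A a3@(3,3):B a4@(1,2):B a5@(2,2):B a6@(0,3):B a7@(1,5):B a8@(1,3):B
t=5: a0@(0,1):B a1@(0,2):A a2@(1,0):A a3@(3,3):B a4@(1,2):B a5@(2,2):B a6@(0,3):B a7@(1,1):B a8@(1,3):B
t=6: a0@(0,0):B a1@(0,4):A a2@(0,5):A a3@(3,3):B a4@(1,2):B a5@(2,2):B a6@(0,3):B a7@(1,4):B a8@(1,3):B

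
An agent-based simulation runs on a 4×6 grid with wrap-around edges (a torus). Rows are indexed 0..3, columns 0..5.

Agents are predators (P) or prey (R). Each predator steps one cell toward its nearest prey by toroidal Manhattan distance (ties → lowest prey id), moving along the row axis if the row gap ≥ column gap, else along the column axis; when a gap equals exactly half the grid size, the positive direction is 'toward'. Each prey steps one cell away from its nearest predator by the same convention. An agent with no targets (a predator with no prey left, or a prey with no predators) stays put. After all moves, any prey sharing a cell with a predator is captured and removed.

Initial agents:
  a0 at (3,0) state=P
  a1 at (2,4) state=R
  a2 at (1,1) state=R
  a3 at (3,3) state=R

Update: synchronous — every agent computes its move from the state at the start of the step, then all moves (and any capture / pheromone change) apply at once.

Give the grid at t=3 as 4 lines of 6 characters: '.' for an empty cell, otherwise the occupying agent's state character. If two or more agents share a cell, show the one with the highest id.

t=1: a0@(3,5):P a1@(2,3):R a2@(0,1):R a3@(3,2):R
t=2: a0@(3,4):P a1@(2,2):R a2@(0,2):R a3@(3,1):R
t=3: a0@(3,3):P a1@(2,1):R a2@(0,1):R a3@(3,0):R

.R....
......
.R....
R..P..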